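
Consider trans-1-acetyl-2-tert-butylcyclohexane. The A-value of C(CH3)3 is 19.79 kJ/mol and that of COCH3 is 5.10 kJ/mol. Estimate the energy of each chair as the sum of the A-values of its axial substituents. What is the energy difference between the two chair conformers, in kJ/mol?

24.89 kJ/mol

C1 and C2 have opposite parity, so for the trans isomer the two substituents are e,e in one chair and a,a in the other.
Chair I (tert-butyl axial, acetyl axial): E = 24.89 kJ/mol.
Chair II (tert-butyl equatorial, acetyl equatorial): E = 0.00 kJ/mol.
ΔE = 24.89 − 0.00 = 24.89 kJ/mol; chair II is more stable.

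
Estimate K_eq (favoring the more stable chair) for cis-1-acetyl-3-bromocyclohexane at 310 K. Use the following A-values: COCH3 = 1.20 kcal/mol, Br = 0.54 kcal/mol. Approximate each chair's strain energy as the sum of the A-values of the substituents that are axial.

K ≈ 16.9

C1 and C3 have the same parity, so for the cis isomer the two substituents are e,e in one chair and a,a in the other.
Chair I (acetyl axial, bromo axial): E = 1.74 kcal/mol; chair II (acetyl equatorial, bromo equatorial): E = 0.00 kcal/mol.
ΔG = 1.74 kcal/mol between the two chairs.
K = exp(ΔG/RT) with R = 1.987×10⁻³ kcal mol⁻¹ K⁻¹ and T = 310 K gives K ≈ 16.9.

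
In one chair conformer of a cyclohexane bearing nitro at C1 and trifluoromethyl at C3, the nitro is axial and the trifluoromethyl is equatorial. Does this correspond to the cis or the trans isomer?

C1 and C3 have the same parity, so their axial bonds point in the same direction.
With same-parity carbons, two substituents on the same face are both axial or both equatorial; opposite faces give one of each.
Here the groups are axial/equatorial → opposite face → trans.

trans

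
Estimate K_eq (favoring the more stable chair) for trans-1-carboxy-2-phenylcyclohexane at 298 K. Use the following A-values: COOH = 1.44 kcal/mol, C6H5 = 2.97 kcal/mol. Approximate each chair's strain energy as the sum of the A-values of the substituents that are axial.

C1 and C2 have opposite parity, so for the trans isomer the two substituents are e,e in one chair and a,a in the other.
Chair I (carboxyl axial, phenyl axial): E = 4.41 kcal/mol; chair II (carboxyl equatorial, phenyl equatorial): E = 0.00 kcal/mol.
ΔG = 4.41 kcal/mol between the two chairs.
K = exp(ΔG/RT) with R = 1.987×10⁻³ kcal mol⁻¹ K⁻¹ and T = 298 K gives K ≈ 1.72e+03.

K ≈ 1716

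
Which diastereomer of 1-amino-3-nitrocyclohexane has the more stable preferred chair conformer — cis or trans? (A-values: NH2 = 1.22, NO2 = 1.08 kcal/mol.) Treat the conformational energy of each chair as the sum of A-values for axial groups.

cis

At 1,3 positions (parity same): cis → (e,e or a,a); trans → (a,e or e,a).
Best chair for cis: E = 0.00 kcal/mol; best chair for trans: E = 1.08 kcal/mol.
The cis isomer is lower by 1.08 kcal/mol.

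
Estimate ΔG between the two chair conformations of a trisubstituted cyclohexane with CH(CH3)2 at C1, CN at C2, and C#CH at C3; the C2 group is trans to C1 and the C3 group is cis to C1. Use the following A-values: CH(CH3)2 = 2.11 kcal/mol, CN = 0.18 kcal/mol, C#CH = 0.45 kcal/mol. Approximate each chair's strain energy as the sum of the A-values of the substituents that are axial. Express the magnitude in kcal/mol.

Chair I (isopropyl axial, cyano axial, ethynyl axial): E = 2.74 kcal/mol.
Chair II (isopropyl equatorial, cyano equatorial, ethynyl equatorial): E = 0.00 kcal/mol.
ΔE = 2.74 − 0.00 = 2.74 kcal/mol; chair II is more stable.

2.74 kcal/mol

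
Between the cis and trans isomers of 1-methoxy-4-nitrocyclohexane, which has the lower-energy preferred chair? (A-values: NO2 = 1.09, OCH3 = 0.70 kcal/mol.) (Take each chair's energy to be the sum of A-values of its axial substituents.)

trans

At 1,4 positions (parity opposite): cis → (a,e or e,a); trans → (e,e or a,a).
Best chair for cis: E = 0.70 kcal/mol; best chair for trans: E = 0.00 kcal/mol.
The trans isomer is lower by 0.70 kcal/mol.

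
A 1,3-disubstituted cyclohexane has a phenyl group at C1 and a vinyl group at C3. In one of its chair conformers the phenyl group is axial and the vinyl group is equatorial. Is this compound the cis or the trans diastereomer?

C1 and C3 have the same parity, so their axial bonds point in the same direction.
With same-parity carbons, two substituents on the same face are both axial or both equatorial; opposite faces give one of each.
Here the groups are axial/equatorial → opposite face → trans.

trans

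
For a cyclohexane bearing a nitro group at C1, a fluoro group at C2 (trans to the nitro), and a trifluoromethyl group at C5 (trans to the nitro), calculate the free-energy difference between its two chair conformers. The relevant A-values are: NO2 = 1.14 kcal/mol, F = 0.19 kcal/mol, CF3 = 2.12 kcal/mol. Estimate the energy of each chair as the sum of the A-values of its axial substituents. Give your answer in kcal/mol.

0.79 kcal/mol

Chair I (nitro axial, fluoro axial, trifluoromethyl equatorial): E = 1.33 kcal/mol.
Chair II (nitro equatorial, fluoro equatorial, trifluoromethyl axial): E = 2.12 kcal/mol.
ΔE = 2.12 − 1.33 = 0.79 kcal/mol; chair I is more stable.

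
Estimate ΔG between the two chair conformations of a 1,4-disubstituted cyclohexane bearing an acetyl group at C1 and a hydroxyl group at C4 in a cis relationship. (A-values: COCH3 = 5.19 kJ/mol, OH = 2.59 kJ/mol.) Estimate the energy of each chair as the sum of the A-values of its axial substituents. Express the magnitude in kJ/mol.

2.60 kJ/mol

C1 and C4 have opposite parity, so for the cis isomer the two substituents are one axial and one equatorial in each chair.
Chair I (acetyl axial, hydroxyl equatorial): E = 5.19 kJ/mol.
Chair II (acetyl equatorial, hydroxyl axial): E = 2.59 kJ/mol.
ΔE = 5.19 − 2.59 = 2.60 kJ/mol; chair II is more stable.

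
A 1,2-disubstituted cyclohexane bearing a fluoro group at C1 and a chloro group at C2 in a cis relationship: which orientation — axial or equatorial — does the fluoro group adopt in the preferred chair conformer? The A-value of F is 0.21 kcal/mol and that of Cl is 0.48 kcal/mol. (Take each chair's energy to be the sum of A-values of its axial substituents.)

axial

C1 and C2 have opposite parity, so for the cis isomer the two substituents are one axial and one equatorial in each chair.
Chair I (fluoro axial, chloro equatorial): E = 0.21 kcal/mol.
Chair II (fluoro equatorial, chloro axial): E = 0.48 kcal/mol.
Chair I is the more stable (lower-energy) conformer, and in that chair the fluoro group is axial.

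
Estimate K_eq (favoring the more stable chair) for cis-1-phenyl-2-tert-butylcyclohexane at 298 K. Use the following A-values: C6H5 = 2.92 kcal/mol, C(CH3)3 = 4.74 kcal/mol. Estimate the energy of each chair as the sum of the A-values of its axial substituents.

C1 and C2 have opposite parity, so for the cis isomer the two substituents are one axial and one equatorial in each chair.
Chair I (phenyl axial, tert-butyl equatorial): E = 2.92 kcal/mol; chair II (phenyl equatorial, tert-butyl axial): E = 4.74 kcal/mol.
ΔG = 1.82 kcal/mol between the two chairs.
K = exp(ΔG/RT) with R = 1.987×10⁻³ kcal mol⁻¹ K⁻¹ and T = 298 K gives K ≈ 21.6.

K ≈ 21.6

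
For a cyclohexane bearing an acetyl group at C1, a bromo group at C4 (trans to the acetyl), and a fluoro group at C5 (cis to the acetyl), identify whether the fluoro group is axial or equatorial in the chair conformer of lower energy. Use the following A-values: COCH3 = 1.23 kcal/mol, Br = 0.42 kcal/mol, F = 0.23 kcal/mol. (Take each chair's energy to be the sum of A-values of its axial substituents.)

equatorial

Chair I (acetyl axial, bromo axial, fluoro axial): E = 1.88 kcal/mol.
Chair II (acetyl equatorial, bromo equatorial, fluoro equatorial): E = 0.00 kcal/mol.
Chair II is the more stable (lower-energy) conformer, and in that chair the fluoro group is equatorial.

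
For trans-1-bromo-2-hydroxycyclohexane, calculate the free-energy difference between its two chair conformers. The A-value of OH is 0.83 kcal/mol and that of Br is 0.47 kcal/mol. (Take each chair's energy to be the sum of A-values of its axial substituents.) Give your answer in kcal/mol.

C1 and C2 have opposite parity, so for the trans isomer the two substituents are e,e in one chair and a,a in the other.
Chair I (hydroxyl axial, bromo axial): E = 1.30 kcal/mol.
Chair II (hydroxyl equatorial, bromo equatorial): E = 0.00 kcal/mol.
ΔE = 1.30 − 0.00 = 1.30 kcal/mol; chair II is more stable.

1.30 kcal/mol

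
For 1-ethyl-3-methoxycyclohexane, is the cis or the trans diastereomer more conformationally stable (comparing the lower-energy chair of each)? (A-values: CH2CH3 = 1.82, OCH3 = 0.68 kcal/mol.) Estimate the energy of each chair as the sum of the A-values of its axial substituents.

At 1,3 positions (parity same): cis → (e,e or a,a); trans → (a,e or e,a).
Best chair for cis: E = 0.00 kcal/mol; best chair for trans: E = 0.68 kcal/mol.
The cis isomer is lower by 0.68 kcal/mol.

cis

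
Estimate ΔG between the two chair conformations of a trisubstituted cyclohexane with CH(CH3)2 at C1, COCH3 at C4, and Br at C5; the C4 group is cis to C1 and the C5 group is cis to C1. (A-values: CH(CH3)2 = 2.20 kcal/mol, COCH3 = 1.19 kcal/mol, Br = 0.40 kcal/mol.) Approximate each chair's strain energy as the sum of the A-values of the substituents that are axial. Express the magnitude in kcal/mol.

Chair I (isopropyl axial, acetyl equatorial, bromo axial): E = 2.60 kcal/mol.
Chair II (isopropyl equatorial, acetyl axial, bromo equatorial): E = 1.19 kcal/mol.
ΔE = 2.60 − 1.19 = 1.41 kcal/mol; chair II is more stable.

1.41 kcal/mol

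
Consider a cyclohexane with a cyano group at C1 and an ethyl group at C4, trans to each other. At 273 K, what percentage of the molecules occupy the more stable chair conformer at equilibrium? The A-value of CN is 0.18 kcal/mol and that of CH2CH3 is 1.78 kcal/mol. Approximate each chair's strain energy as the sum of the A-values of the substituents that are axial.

97.4%

C1 and C4 have opposite parity, so for the trans isomer the two substituents are e,e in one chair and a,a in the other.
Chair I (cyano axial, ethyl axial): E = 1.96 kcal/mol; chair II (cyano equatorial, ethyl equatorial): E = 0.00 kcal/mol.
ΔG = 1.96 kcal/mol between the two chairs.
K = exp(ΔG/RT) with R = 1.987×10⁻³ kcal mol⁻¹ K⁻¹ and T = 273 K gives K ≈ 37.1.
Fraction in the lower-energy chair = K/(K+1) = 97.4%.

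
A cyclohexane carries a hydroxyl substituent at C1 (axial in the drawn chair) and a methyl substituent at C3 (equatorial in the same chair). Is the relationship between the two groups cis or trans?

C1 and C3 have the same parity, so their axial bonds point in the same direction.
With same-parity carbons, two substituents on the same face are both axial or both equatorial; opposite faces give one of each.
Here the groups are axial/equatorial → opposite face → trans.

trans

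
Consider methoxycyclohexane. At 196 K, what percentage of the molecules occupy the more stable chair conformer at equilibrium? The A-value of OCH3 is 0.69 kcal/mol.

85.5%

One chair has the methoxy group axial (E = 0.69 kcal/mol) and the other has it equatorial (E = 0).
ΔG = 0.69 kcal/mol between the two chairs.
K = exp(ΔG/RT) with R = 1.987×10⁻³ kcal mol⁻¹ K⁻¹ and T = 196 K gives K ≈ 5.88.
Fraction in the lower-energy chair = K/(K+1) = 85.5%.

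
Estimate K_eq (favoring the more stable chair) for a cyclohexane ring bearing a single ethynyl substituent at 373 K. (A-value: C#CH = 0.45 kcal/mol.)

One chair has the ethynyl group axial (E = 0.45 kcal/mol) and the other has it equatorial (E = 0).
ΔG = 0.45 kcal/mol between the two chairs.
K = exp(ΔG/RT) with R = 1.987×10⁻³ kcal mol⁻¹ K⁻¹ and T = 373 K gives K ≈ 1.84.

K ≈ 1.84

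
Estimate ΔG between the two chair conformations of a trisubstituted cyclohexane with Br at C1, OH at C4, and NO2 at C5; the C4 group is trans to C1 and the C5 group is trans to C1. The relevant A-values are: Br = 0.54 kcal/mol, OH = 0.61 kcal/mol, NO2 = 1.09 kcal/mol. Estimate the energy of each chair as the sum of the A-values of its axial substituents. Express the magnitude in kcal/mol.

Chair I (bromo axial, hydroxyl axial, nitro equatorial): E = 1.15 kcal/mol.
Chair II (bromo equatorial, hydroxyl equatorial, nitro axial): E = 1.09 kcal/mol.
ΔE = 1.15 − 1.09 = 0.06 kcal/mol; chair II is more stable.

0.06 kcal/mol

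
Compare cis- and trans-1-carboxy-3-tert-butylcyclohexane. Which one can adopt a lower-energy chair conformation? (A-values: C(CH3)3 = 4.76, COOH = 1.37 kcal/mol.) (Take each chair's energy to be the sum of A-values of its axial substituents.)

At 1,3 positions (parity same): cis → (e,e or a,a); trans → (a,e or e,a).
Best chair for cis: E = 0.00 kcal/mol; best chair for trans: E = 1.37 kcal/mol.
The cis isomer is lower by 1.37 kcal/mol.

cis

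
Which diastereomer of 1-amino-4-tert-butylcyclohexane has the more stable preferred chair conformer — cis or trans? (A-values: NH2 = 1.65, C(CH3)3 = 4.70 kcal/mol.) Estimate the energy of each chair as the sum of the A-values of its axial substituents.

trans

At 1,4 positions (parity opposite): cis → (a,e or e,a); trans → (e,e or a,a).
Best chair for cis: E = 1.65 kcal/mol; best chair for trans: E = 0.00 kcal/mol.
The trans isomer is lower by 1.65 kcal/mol.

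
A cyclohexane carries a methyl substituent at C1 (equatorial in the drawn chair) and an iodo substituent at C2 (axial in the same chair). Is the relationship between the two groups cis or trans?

cis

C1 and C2 have opposite parity, so their axial bonds point in opposite directions.
With opposite-parity carbons, two substituents on the same face are one axial and one equatorial; opposite faces give both axial or both equatorial.
Here the groups are equatorial/axial → same face → cis.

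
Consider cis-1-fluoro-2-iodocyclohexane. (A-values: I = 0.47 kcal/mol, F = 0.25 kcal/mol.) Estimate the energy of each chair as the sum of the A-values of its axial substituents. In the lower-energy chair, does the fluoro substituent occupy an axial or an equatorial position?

axial

C1 and C2 have opposite parity, so for the cis isomer the two substituents are one axial and one equatorial in each chair.
Chair I (iodo axial, fluoro equatorial): E = 0.47 kcal/mol.
Chair II (iodo equatorial, fluoro axial): E = 0.25 kcal/mol.
Chair II is the more stable (lower-energy) conformer, and in that chair the fluoro group is axial.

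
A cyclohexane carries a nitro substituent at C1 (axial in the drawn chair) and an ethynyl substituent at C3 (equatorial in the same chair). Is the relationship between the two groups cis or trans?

C1 and C3 have the same parity, so their axial bonds point in the same direction.
With same-parity carbons, two substituents on the same face are both axial or both equatorial; opposite faces give one of each.
Here the groups are axial/equatorial → opposite face → trans.

trans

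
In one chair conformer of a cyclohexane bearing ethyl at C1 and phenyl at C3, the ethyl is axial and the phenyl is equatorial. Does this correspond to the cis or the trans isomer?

trans

C1 and C3 have the same parity, so their axial bonds point in the same direction.
With same-parity carbons, two substituents on the same face are both axial or both equatorial; opposite faces give one of each.
Here the groups are axial/equatorial → opposite face → trans.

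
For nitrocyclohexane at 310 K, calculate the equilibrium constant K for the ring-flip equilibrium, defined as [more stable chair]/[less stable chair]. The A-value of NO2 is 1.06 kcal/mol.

One chair has the nitro group axial (E = 1.06 kcal/mol) and the other has it equatorial (E = 0).
ΔG = 1.06 kcal/mol between the two chairs.
K = exp(ΔG/RT) with R = 1.987×10⁻³ kcal mol⁻¹ K⁻¹ and T = 310 K gives K ≈ 5.59.

K ≈ 5.59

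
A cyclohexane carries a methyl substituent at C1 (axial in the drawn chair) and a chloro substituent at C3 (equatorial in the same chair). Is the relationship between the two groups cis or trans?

C1 and C3 have the same parity, so their axial bonds point in the same direction.
With same-parity carbons, two substituents on the same face are both axial or both equatorial; opposite faces give one of each.
Here the groups are axial/equatorial → opposite face → trans.

trans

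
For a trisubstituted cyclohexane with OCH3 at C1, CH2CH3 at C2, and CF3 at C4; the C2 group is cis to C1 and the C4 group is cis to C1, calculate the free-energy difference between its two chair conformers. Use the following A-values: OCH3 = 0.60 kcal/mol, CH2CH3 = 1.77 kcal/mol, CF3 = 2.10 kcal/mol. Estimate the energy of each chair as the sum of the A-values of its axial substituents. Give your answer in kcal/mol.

Chair I (methoxy axial, ethyl equatorial, trifluoromethyl equatorial): E = 0.60 kcal/mol.
Chair II (methoxy equatorial, ethyl axial, trifluoromethyl axial): E = 3.87 kcal/mol.
ΔE = 3.87 − 0.60 = 3.27 kcal/mol; chair I is more stable.

3.27 kcal/mol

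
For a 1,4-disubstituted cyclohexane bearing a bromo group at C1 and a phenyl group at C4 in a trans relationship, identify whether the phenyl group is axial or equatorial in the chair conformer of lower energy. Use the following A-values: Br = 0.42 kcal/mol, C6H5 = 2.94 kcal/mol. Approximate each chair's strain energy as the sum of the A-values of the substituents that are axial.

C1 and C4 have opposite parity, so for the trans isomer the two substituents are e,e in one chair and a,a in the other.
Chair I (bromo axial, phenyl axial): E = 3.36 kcal/mol.
Chair II (bromo equatorial, phenyl equatorial): E = 0.00 kcal/mol.
Chair II is the more stable (lower-energy) conformer, and in that chair the phenyl group is equatorial.

equatorial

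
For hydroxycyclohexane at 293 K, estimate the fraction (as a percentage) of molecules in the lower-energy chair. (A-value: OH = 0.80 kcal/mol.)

One chair has the hydroxyl group axial (E = 0.80 kcal/mol) and the other has it equatorial (E = 0).
ΔG = 0.80 kcal/mol between the two chairs.
K = exp(ΔG/RT) with R = 1.987×10⁻³ kcal mol⁻¹ K⁻¹ and T = 293 K gives K ≈ 3.95.
Fraction in the lower-energy chair = K/(K+1) = 79.8%.

79.8%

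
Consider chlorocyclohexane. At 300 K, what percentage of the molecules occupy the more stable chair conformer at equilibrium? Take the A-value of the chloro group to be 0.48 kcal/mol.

One chair has the chloro group axial (E = 0.48 kcal/mol) and the other has it equatorial (E = 0).
ΔG = 0.48 kcal/mol between the two chairs.
K = exp(ΔG/RT) with R = 1.987×10⁻³ kcal mol⁻¹ K⁻¹ and T = 300 K gives K ≈ 2.24.
Fraction in the lower-energy chair = K/(K+1) = 69.1%.

69.1%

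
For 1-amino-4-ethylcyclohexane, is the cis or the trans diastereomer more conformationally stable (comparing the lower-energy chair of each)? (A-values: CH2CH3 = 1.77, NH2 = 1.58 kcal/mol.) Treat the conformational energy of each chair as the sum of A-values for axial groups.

trans

At 1,4 positions (parity opposite): cis → (a,e or e,a); trans → (e,e or a,a).
Best chair for cis: E = 1.58 kcal/mol; best chair for trans: E = 0.00 kcal/mol.
The trans isomer is lower by 1.58 kcal/mol.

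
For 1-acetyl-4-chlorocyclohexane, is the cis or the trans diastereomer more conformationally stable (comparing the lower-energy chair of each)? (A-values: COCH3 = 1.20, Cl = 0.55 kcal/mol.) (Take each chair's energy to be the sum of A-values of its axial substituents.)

At 1,4 positions (parity opposite): cis → (a,e or e,a); trans → (e,e or a,a).
Best chair for cis: E = 0.55 kcal/mol; best chair for trans: E = 0.00 kcal/mol.
The trans isomer is lower by 0.55 kcal/mol.

trans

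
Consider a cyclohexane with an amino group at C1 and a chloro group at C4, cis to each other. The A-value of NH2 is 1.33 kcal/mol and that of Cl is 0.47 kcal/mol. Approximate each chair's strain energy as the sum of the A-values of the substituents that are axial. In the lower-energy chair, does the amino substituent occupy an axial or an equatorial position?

equatorial

C1 and C4 have opposite parity, so for the cis isomer the two substituents are one axial and one equatorial in each chair.
Chair I (amino axial, chloro equatorial): E = 1.33 kcal/mol.
Chair II (amino equatorial, chloro axial): E = 0.47 kcal/mol.
Chair II is the more stable (lower-energy) conformer, and in that chair the amino group is equatorial.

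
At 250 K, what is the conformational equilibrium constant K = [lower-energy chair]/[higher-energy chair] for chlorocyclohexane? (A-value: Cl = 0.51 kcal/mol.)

One chair has the chloro group axial (E = 0.51 kcal/mol) and the other has it equatorial (E = 0).
ΔG = 0.51 kcal/mol between the two chairs.
K = exp(ΔG/RT) with R = 1.987×10⁻³ kcal mol⁻¹ K⁻¹ and T = 250 K gives K ≈ 2.79.

K ≈ 2.79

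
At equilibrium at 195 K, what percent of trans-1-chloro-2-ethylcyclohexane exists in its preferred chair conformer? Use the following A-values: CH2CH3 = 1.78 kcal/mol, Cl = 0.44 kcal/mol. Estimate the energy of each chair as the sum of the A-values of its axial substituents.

99.7%

C1 and C2 have opposite parity, so for the trans isomer the two substituents are e,e in one chair and a,a in the other.
Chair I (ethyl axial, chloro axial): E = 2.22 kcal/mol; chair II (ethyl equatorial, chloro equatorial): E = 0.00 kcal/mol.
ΔG = 2.22 kcal/mol between the two chairs.
K = exp(ΔG/RT) with R = 1.987×10⁻³ kcal mol⁻¹ K⁻¹ and T = 195 K gives K ≈ 308.
Fraction in the lower-energy chair = K/(K+1) = 99.7%.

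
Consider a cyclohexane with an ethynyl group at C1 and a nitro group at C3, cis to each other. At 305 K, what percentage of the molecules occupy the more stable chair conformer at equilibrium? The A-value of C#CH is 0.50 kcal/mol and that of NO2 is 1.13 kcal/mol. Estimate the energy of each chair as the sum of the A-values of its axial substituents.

93.6%

C1 and C3 have the same parity, so for the cis isomer the two substituents are e,e in one chair and a,a in the other.
Chair I (ethynyl axial, nitro axial): E = 1.63 kcal/mol; chair II (ethynyl equatorial, nitro equatorial): E = 0.00 kcal/mol.
ΔG = 1.63 kcal/mol between the two chairs.
K = exp(ΔG/RT) with R = 1.987×10⁻³ kcal mol⁻¹ K⁻¹ and T = 305 K gives K ≈ 14.7.
Fraction in the lower-energy chair = K/(K+1) = 93.6%.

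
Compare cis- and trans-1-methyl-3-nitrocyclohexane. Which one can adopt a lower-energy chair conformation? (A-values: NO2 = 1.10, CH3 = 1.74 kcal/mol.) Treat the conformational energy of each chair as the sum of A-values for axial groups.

cis

At 1,3 positions (parity same): cis → (e,e or a,a); trans → (a,e or e,a).
Best chair for cis: E = 0.00 kcal/mol; best chair for trans: E = 1.10 kcal/mol.
The cis isomer is lower by 1.10 kcal/mol.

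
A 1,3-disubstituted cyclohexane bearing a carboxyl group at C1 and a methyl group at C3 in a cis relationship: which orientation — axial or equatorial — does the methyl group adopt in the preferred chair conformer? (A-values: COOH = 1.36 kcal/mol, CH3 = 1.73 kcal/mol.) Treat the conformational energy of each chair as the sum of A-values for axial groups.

equatorial

C1 and C3 have the same parity, so for the cis isomer the two substituents are e,e in one chair and a,a in the other.
Chair I (carboxyl axial, methyl axial): E = 3.09 kcal/mol.
Chair II (carboxyl equatorial, methyl equatorial): E = 0.00 kcal/mol.
Chair II is the more stable (lower-energy) conformer, and in that chair the methyl group is equatorial.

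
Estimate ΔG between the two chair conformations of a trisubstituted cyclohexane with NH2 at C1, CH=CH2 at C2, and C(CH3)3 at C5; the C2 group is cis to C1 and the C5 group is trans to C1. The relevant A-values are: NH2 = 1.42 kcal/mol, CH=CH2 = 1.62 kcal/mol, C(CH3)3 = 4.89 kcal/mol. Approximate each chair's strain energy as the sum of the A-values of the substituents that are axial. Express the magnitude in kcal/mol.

Chair I (amino axial, vinyl equatorial, tert-butyl equatorial): E = 1.42 kcal/mol.
Chair II (amino equatorial, vinyl axial, tert-butyl axial): E = 6.51 kcal/mol.
ΔE = 6.51 − 1.42 = 5.09 kcal/mol; chair I is more stable.

5.09 kcal/mol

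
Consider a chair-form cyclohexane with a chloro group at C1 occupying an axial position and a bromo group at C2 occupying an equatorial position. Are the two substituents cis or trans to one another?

C1 and C2 have opposite parity, so their axial bonds point in opposite directions.
With opposite-parity carbons, two substituents on the same face are one axial and one equatorial; opposite faces give both axial or both equatorial.
Here the groups are axial/equatorial → same face → cis.

cis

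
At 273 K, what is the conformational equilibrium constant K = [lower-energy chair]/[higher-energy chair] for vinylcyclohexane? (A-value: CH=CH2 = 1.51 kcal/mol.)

One chair has the vinyl group axial (E = 1.51 kcal/mol) and the other has it equatorial (E = 0).
ΔG = 1.51 kcal/mol between the two chairs.
K = exp(ΔG/RT) with R = 1.987×10⁻³ kcal mol⁻¹ K⁻¹ and T = 273 K gives K ≈ 16.2.

K ≈ 16.2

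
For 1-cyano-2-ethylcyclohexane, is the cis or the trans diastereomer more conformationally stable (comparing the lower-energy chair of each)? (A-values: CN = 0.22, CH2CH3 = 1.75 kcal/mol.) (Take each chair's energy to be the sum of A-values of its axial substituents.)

trans

At 1,2 positions (parity opposite): cis → (a,e or e,a); trans → (e,e or a,a).
Best chair for cis: E = 0.22 kcal/mol; best chair for trans: E = 0.00 kcal/mol.
The trans isomer is lower by 0.22 kcal/mol.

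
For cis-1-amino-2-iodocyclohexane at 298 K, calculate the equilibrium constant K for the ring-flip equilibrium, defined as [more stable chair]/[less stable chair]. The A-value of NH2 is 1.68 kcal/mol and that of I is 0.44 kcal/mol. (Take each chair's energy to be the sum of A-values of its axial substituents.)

C1 and C2 have opposite parity, so for the cis isomer the two substituents are one axial and one equatorial in each chair.
Chair I (amino axial, iodo equatorial): E = 1.68 kcal/mol; chair II (amino equatorial, iodo axial): E = 0.44 kcal/mol.
ΔG = 1.24 kcal/mol between the two chairs.
K = exp(ΔG/RT) with R = 1.987×10⁻³ kcal mol⁻¹ K⁻¹ and T = 298 K gives K ≈ 8.12.

K ≈ 8.12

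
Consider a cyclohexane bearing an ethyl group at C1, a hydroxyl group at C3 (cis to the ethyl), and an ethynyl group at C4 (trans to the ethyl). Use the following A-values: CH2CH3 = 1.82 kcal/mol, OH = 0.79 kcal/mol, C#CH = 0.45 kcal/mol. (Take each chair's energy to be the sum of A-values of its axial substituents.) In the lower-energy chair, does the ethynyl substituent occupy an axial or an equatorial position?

Chair I (ethyl axial, hydroxyl axial, ethynyl axial): E = 3.06 kcal/mol.
Chair II (ethyl equatorial, hydroxyl equatorial, ethynyl equatorial): E = 0.00 kcal/mol.
Chair II is the more stable (lower-energy) conformer, and in that chair the ethynyl group is equatorial.

equatorial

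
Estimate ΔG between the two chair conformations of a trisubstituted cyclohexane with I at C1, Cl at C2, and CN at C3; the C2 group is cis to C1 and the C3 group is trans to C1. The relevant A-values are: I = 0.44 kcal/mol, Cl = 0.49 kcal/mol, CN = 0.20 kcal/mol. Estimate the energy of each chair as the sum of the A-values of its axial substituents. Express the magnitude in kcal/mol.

0.25 kcal/mol

Chair I (iodo axial, chloro equatorial, cyano equatorial): E = 0.44 kcal/mol.
Chair II (iodo equatorial, chloro axial, cyano axial): E = 0.69 kcal/mol.
ΔE = 0.69 − 0.44 = 0.25 kcal/mol; chair I is more stable.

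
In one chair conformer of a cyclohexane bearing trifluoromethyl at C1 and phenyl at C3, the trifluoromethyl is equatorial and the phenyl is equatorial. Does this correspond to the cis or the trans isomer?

C1 and C3 have the same parity, so their axial bonds point in the same direction.
With same-parity carbons, two substituents on the same face are both axial or both equatorial; opposite faces give one of each.
Here the groups are equatorial/equatorial → same face → cis.

cis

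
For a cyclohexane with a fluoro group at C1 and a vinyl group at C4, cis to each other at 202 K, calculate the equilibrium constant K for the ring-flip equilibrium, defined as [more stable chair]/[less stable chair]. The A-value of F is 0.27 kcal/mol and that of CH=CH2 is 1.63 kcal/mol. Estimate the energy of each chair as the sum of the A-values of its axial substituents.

C1 and C4 have opposite parity, so for the cis isomer the two substituents are one axial and one equatorial in each chair.
Chair I (fluoro axial, vinyl equatorial): E = 0.27 kcal/mol; chair II (fluoro equatorial, vinyl axial): E = 1.63 kcal/mol.
ΔG = 1.36 kcal/mol between the two chairs.
K = exp(ΔG/RT) with R = 1.987×10⁻³ kcal mol⁻¹ K⁻¹ and T = 202 K gives K ≈ 29.6.

K ≈ 29.6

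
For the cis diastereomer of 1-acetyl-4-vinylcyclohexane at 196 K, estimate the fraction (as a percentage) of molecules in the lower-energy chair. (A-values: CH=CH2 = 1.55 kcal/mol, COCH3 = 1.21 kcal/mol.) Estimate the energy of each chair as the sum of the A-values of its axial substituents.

C1 and C4 have opposite parity, so for the cis isomer the two substituents are one axial and one equatorial in each chair.
Chair I (vinyl axial, acetyl equatorial): E = 1.55 kcal/mol; chair II (vinyl equatorial, acetyl axial): E = 1.21 kcal/mol.
ΔG = 0.34 kcal/mol between the two chairs.
K = exp(ΔG/RT) with R = 1.987×10⁻³ kcal mol⁻¹ K⁻¹ and T = 196 K gives K ≈ 2.39.
Fraction in the lower-energy chair = K/(K+1) = 70.5%.

70.5%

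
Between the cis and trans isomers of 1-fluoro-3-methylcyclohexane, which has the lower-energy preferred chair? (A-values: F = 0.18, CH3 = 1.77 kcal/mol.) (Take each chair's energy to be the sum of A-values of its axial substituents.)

At 1,3 positions (parity same): cis → (e,e or a,a); trans → (a,e or e,a).
Best chair for cis: E = 0.00 kcal/mol; best chair for trans: E = 0.18 kcal/mol.
The cis isomer is lower by 0.18 kcal/mol.

cis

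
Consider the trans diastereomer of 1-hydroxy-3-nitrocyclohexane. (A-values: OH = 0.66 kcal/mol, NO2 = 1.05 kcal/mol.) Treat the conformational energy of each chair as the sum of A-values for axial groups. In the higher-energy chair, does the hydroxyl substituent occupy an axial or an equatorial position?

equatorial

C1 and C3 have the same parity, so for the trans isomer the two substituents are one axial and one equatorial in each chair.
Chair I (hydroxyl axial, nitro equatorial): E = 0.66 kcal/mol.
Chair II (hydroxyl equatorial, nitro axial): E = 1.05 kcal/mol.
Chair II is the less stable (higher-energy) conformer, and in that chair the hydroxyl group is equatorial.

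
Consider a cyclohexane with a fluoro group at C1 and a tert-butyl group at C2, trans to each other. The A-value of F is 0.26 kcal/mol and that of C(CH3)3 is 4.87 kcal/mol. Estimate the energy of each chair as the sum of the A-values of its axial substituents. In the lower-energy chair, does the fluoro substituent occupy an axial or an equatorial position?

C1 and C2 have opposite parity, so for the trans isomer the two substituents are e,e in one chair and a,a in the other.
Chair I (fluoro axial, tert-butyl axial): E = 5.13 kcal/mol.
Chair II (fluoro equatorial, tert-butyl equatorial): E = 0.00 kcal/mol.
Chair II is the more stable (lower-energy) conformer, and in that chair the fluoro group is equatorial.

equatorial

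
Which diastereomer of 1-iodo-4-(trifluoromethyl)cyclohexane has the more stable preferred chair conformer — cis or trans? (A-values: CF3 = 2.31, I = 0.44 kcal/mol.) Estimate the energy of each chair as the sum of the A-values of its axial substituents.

At 1,4 positions (parity opposite): cis → (a,e or e,a); trans → (e,e or a,a).
Best chair for cis: E = 0.44 kcal/mol; best chair for trans: E = 0.00 kcal/mol.
The trans isomer is lower by 0.44 kcal/mol.

trans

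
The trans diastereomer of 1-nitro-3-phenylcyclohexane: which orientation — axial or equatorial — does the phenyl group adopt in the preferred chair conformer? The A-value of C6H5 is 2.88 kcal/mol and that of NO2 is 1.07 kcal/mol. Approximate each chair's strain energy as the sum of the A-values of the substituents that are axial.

C1 and C3 have the same parity, so for the trans isomer the two substituents are one axial and one equatorial in each chair.
Chair I (phenyl axial, nitro equatorial): E = 2.88 kcal/mol.
Chair II (phenyl equatorial, nitro axial): E = 1.07 kcal/mol.
Chair II is the more stable (lower-energy) conformer, and in that chair the phenyl group is equatorial.

equatorial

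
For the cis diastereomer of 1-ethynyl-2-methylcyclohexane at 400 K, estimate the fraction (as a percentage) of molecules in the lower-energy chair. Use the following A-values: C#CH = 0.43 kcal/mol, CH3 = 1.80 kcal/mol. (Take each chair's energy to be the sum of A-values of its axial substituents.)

84.9%

C1 and C2 have opposite parity, so for the cis isomer the two substituents are one axial and one equatorial in each chair.
Chair I (ethynyl axial, methyl equatorial): E = 0.43 kcal/mol; chair II (ethynyl equatorial, methyl axial): E = 1.80 kcal/mol.
ΔG = 1.37 kcal/mol between the two chairs.
K = exp(ΔG/RT) with R = 1.987×10⁻³ kcal mol⁻¹ K⁻¹ and T = 400 K gives K ≈ 5.61.
Fraction in the lower-energy chair = K/(K+1) = 84.9%.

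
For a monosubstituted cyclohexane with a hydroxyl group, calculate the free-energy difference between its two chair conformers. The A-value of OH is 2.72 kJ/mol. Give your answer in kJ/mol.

2.72 kJ/mol

A monosubstituted cyclohexane has one chair with the hydroxyl group axial (E = A = 2.72 kJ/mol) and one with it equatorial (E = 0).
ΔE = 2.72 − 0 = 2.72 kJ/mol.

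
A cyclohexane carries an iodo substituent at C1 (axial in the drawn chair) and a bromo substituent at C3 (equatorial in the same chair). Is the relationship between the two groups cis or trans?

trans

C1 and C3 have the same parity, so their axial bonds point in the same direction.
With same-parity carbons, two substituents on the same face are both axial or both equatorial; opposite faces give one of each.
Here the groups are axial/equatorial → opposite face → trans.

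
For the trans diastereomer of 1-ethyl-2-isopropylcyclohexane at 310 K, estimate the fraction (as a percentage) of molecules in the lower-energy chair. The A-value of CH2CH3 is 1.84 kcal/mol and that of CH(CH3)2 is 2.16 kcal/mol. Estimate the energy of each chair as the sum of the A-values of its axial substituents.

99.8%

C1 and C2 have opposite parity, so for the trans isomer the two substituents are e,e in one chair and a,a in the other.
Chair I (ethyl axial, isopropyl axial): E = 4.00 kcal/mol; chair II (ethyl equatorial, isopropyl equatorial): E = 0.00 kcal/mol.
ΔG = 4.00 kcal/mol between the two chairs.
K = exp(ΔG/RT) with R = 1.987×10⁻³ kcal mol⁻¹ K⁻¹ and T = 310 K gives K ≈ 661.
Fraction in the lower-energy chair = K/(K+1) = 99.8%.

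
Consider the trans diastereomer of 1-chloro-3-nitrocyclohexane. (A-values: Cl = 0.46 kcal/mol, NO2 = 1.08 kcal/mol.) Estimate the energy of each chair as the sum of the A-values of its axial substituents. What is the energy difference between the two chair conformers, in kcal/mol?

C1 and C3 have the same parity, so for the trans isomer the two substituents are one axial and one equatorial in each chair.
Chair I (chloro axial, nitro equatorial): E = 0.46 kcal/mol.
Chair II (chloro equatorial, nitro axial): E = 1.08 kcal/mol.
ΔE = 1.08 − 0.46 = 0.62 kcal/mol; chair I is more stable.

0.62 kcal/mol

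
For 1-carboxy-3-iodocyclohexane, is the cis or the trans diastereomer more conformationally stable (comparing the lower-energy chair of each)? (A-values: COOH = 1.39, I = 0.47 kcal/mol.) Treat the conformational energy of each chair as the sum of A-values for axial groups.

cis

At 1,3 positions (parity same): cis → (e,e or a,a); trans → (a,e or e,a).
Best chair for cis: E = 0.00 kcal/mol; best chair for trans: E = 0.47 kcal/mol.
The cis isomer is lower by 0.47 kcal/mol.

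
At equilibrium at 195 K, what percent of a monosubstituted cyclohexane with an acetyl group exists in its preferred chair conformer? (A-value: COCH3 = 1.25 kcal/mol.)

One chair has the acetyl group axial (E = 1.25 kcal/mol) and the other has it equatorial (E = 0).
ΔG = 1.25 kcal/mol between the two chairs.
K = exp(ΔG/RT) with R = 1.987×10⁻³ kcal mol⁻¹ K⁻¹ and T = 195 K gives K ≈ 25.2.
Fraction in the lower-energy chair = K/(K+1) = 96.2%.

96.2%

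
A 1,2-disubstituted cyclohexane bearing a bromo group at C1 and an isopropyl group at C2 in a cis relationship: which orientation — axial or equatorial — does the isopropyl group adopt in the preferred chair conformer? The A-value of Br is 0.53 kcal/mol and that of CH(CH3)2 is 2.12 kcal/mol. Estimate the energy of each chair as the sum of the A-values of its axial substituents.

equatorial

C1 and C2 have opposite parity, so for the cis isomer the two substituents are one axial and one equatorial in each chair.
Chair I (bromo axial, isopropyl equatorial): E = 0.53 kcal/mol.
Chair II (bromo equatorial, isopropyl axial): E = 2.12 kcal/mol.
Chair I is the more stable (lower-energy) conformer, and in that chair the isopropyl group is equatorial.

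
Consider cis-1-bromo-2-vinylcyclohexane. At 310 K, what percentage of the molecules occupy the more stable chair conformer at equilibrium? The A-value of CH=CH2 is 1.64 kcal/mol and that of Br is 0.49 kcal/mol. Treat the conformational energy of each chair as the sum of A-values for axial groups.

C1 and C2 have opposite parity, so for the cis isomer the two substituents are one axial and one equatorial in each chair.
Chair I (vinyl axial, bromo equatorial): E = 1.64 kcal/mol; chair II (vinyl equatorial, bromo axial): E = 0.49 kcal/mol.
ΔG = 1.15 kcal/mol between the two chairs.
K = exp(ΔG/RT) with R = 1.987×10⁻³ kcal mol⁻¹ K⁻¹ and T = 310 K gives K ≈ 6.47.
Fraction in the lower-energy chair = K/(K+1) = 86.6%.

86.6%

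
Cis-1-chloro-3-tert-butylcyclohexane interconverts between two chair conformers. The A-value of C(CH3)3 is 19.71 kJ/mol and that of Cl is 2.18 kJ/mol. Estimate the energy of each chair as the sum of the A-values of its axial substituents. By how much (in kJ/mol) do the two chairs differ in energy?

21.89 kJ/mol

C1 and C3 have the same parity, so for the cis isomer the two substituents are e,e in one chair and a,a in the other.
Chair I (tert-butyl axial, chloro axial): E = 21.89 kJ/mol.
Chair II (tert-butyl equatorial, chloro equatorial): E = 0.00 kJ/mol.
ΔE = 21.89 − 0.00 = 21.89 kJ/mol; chair II is more stable.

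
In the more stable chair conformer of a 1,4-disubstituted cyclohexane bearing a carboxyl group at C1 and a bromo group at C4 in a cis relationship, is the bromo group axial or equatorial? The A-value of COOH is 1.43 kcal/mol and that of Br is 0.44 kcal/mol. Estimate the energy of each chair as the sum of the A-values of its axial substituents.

axial

C1 and C4 have opposite parity, so for the cis isomer the two substituents are one axial and one equatorial in each chair.
Chair I (carboxyl axial, bromo equatorial): E = 1.43 kcal/mol.
Chair II (carboxyl equatorial, bromo axial): E = 0.44 kcal/mol.
Chair II is the more stable (lower-energy) conformer, and in that chair the bromo group is axial.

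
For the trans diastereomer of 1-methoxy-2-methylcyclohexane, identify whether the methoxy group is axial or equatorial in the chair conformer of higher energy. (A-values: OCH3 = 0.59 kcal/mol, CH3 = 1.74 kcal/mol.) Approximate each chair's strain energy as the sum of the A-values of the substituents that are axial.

C1 and C2 have opposite parity, so for the trans isomer the two substituents are e,e in one chair and a,a in the other.
Chair I (methoxy axial, methyl axial): E = 2.33 kcal/mol.
Chair II (methoxy equatorial, methyl equatorial): E = 0.00 kcal/mol.
Chair I is the less stable (higher-energy) conformer, and in that chair the methoxy group is axial.

axial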